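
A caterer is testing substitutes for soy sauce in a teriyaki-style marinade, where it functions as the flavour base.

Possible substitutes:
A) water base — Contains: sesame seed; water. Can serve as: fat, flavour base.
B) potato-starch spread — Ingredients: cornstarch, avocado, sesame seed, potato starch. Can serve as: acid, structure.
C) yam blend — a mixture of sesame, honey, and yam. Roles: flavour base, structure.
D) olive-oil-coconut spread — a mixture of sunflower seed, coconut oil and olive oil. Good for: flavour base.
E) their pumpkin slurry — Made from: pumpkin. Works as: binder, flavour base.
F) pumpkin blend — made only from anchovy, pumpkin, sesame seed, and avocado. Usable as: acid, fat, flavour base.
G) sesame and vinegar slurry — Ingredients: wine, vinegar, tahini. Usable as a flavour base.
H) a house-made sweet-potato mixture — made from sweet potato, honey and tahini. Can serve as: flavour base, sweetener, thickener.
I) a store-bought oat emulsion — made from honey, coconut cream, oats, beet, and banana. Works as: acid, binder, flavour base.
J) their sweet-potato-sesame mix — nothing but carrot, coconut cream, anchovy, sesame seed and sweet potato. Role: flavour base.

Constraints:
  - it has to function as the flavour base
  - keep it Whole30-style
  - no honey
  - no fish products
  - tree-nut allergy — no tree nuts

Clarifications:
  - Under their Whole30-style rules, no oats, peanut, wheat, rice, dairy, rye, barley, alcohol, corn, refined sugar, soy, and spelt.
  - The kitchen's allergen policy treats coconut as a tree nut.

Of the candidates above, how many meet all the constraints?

2

A: works as a flavour base, no fish, no honey — OK
B: not usable as a flavour base; has cornstarch, so not Whole30-style — no
C: has honey, so not honey-free — out
D: has coconut oil, so not tree-nut-free — reject
E: works as a flavour base, tree-nut-free, no fish — valid
F: has anchovy, so not fish-free — reject
G: has wine, so not Whole30-style — reject
H: has honey, so not honey-free — reject
I: has oats, so not Whole30-style; has honey, so not honey-free (and 1 more) — no
J: has coconut cream, so not tree-nut-free; has anchovy, so not fish-free — no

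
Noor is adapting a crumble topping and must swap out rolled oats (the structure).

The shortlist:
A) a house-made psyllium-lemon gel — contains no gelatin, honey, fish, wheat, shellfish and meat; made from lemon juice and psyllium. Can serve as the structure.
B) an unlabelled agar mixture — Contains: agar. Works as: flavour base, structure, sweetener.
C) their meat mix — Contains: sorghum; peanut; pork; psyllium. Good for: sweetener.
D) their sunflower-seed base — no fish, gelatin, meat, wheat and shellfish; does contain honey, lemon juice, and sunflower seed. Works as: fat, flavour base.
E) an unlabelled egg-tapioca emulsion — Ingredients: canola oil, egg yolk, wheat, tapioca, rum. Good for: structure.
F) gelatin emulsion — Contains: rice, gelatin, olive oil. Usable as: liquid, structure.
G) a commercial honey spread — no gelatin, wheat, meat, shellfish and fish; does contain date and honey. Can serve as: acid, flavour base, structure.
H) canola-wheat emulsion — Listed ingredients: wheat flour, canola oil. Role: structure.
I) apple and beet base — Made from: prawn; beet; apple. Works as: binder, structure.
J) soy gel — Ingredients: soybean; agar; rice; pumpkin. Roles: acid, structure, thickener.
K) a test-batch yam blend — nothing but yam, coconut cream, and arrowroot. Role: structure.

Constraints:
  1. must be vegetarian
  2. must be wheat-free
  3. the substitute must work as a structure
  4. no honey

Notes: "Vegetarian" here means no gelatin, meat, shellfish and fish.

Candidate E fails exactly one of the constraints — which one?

wheat-free

usable as a structure: satisfied
vegetarian: satisfied
honey-free: satisfied
wheat-free: has wheat — fails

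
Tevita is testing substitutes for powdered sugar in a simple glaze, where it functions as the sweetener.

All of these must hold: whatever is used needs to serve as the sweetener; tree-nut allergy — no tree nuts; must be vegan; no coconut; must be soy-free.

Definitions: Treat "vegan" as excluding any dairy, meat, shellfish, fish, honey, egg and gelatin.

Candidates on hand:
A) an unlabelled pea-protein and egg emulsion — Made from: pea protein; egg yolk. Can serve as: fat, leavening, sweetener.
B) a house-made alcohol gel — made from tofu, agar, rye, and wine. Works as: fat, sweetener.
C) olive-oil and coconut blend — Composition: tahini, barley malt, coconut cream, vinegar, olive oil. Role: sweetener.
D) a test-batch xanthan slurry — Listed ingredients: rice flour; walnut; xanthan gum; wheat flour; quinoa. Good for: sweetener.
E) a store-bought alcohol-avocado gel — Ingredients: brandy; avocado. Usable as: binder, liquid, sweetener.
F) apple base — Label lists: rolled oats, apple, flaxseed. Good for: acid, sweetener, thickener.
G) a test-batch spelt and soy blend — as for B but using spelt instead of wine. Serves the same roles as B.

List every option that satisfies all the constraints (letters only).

A: has egg yolk, so not vegan — out
B: has tofu, so not soy-free — reject
C: has coconut cream, so not coconut-free — out
D: has walnut, so not tree-nut-free — reject
E: only brandy and avocado; none excluded — keep
F: works as a sweetener, no soy, no coconut — valid
G: has tofu, so not soy-free — out

E, F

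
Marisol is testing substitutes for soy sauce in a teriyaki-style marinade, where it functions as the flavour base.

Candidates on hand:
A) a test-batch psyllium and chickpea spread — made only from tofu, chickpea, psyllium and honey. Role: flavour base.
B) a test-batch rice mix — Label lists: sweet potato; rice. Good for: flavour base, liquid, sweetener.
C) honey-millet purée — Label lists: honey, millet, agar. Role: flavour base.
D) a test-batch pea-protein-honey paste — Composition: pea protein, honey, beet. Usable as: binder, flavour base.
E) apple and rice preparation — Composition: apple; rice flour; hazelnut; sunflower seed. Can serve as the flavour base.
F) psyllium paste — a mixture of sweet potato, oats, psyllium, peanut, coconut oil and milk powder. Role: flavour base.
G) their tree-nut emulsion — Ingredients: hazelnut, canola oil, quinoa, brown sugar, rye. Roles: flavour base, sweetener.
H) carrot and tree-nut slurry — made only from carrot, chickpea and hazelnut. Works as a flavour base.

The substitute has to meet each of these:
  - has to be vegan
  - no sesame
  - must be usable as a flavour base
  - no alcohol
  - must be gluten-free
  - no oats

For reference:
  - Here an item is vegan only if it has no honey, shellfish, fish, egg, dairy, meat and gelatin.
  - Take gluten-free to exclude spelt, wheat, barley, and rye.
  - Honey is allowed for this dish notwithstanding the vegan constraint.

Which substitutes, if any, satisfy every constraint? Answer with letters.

A, B, C, D, E, H

A: honey is permitted under the vegan carve-out; nothing else excluded — OK
B: works as a flavour base, gluten-free, no oats — valid
C: honey is permitted under the vegan carve-out; nothing else excluded — valid
D: honey is permitted under the vegan carve-out; nothing else excluded — keep
E: nothing on the exclusion list — OK
F: has milk powder, so not vegan; has oats, so not oat-free — reject
G: has rye, so not gluten-free — no
H: works as a flavour base, no sesame, no alcohol — keep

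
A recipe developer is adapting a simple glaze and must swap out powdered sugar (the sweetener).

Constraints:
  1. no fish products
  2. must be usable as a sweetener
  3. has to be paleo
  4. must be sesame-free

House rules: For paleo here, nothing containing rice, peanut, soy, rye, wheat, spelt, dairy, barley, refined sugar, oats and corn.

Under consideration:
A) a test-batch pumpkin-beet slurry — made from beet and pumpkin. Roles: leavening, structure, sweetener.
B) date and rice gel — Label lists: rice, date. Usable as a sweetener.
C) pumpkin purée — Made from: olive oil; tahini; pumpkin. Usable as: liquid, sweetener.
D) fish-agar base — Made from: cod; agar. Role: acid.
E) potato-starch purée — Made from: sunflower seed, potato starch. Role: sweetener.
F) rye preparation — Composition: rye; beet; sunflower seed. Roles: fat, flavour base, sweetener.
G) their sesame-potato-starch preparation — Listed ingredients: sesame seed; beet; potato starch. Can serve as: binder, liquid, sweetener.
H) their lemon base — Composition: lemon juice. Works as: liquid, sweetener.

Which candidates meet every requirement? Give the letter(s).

A: no fish, paleo — OK
B: has rice, so not paleo — out
C: has tahini, so not sesame-free — out
D: not usable as a sweetener; has cod, so not fish-free — reject
E: only potato starch and sunflower seed; none excluded — OK
F: has rye, so not paleo — out
G: has sesame seed, so not sesame-free — out
H: only lemon juice; none excluded — keep

A, E, H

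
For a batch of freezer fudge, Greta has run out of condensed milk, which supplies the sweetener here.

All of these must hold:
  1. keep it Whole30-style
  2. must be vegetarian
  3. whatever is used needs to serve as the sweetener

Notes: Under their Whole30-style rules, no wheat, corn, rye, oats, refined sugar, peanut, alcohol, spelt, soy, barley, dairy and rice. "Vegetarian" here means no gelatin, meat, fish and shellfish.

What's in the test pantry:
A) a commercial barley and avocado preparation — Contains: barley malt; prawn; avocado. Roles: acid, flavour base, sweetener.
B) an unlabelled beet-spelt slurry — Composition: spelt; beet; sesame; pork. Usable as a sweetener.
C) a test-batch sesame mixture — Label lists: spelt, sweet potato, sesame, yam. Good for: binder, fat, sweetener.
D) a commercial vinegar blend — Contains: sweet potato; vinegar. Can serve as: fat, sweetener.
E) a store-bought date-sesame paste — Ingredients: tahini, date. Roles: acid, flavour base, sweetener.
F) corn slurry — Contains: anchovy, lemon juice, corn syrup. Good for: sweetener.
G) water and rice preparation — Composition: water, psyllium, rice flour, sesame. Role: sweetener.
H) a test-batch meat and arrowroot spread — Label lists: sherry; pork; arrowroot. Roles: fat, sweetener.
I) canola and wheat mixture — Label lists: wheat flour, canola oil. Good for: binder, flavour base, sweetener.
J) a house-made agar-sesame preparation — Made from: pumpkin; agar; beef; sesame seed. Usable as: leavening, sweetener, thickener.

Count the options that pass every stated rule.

2

A: has barley malt, so not Whole30-style; has prawn, so not vegetarian — reject
B: has spelt, so not Whole30-style; has pork, so not vegetarian — out
C: has spelt, so not Whole30-style — no
D: works as a sweetener, vegetarian, Whole30-style — valid
E: only tahini and date; none excluded — OK
F: has corn syrup, so not Whole30-style; has anchovy, so not vegetarian — no
G: has rice flour, so not Whole30-style — out
H: has sherry, so not Whole30-style; has pork, so not vegetarian — no
I: has wheat flour, so not Whole30-style — out
J: has beef, so not vegetarian — no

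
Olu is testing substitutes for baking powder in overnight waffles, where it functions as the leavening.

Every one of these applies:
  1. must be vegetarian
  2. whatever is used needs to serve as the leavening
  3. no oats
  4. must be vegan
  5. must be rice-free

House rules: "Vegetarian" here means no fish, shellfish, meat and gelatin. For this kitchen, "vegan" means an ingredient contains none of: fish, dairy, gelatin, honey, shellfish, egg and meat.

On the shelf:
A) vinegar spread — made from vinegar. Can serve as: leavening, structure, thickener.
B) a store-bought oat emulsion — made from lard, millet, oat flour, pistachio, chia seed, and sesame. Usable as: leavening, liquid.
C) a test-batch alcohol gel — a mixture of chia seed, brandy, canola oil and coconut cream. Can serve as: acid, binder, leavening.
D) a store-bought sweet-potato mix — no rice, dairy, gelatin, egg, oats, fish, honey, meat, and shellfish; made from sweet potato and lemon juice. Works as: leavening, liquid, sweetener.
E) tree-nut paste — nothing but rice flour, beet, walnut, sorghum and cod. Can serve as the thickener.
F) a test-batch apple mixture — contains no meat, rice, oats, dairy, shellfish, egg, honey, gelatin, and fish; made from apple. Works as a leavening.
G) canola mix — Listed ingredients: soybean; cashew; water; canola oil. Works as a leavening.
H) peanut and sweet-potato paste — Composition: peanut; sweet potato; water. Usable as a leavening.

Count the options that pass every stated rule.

A: only vinegar; none excluded — keep
B: has lard, so not vegetarian; has lard, so not vegan (and 1 more) — out
C: no oats, no rice — OK
D: nothing on the exclusion list — valid
E: not usable as a leavening; has cod, so not vegetarian (and 2 more) — no
F: no rice, vegetarian — OK
G: no rice, vegetarian — OK
H: nothing on the exclusion list — OK

6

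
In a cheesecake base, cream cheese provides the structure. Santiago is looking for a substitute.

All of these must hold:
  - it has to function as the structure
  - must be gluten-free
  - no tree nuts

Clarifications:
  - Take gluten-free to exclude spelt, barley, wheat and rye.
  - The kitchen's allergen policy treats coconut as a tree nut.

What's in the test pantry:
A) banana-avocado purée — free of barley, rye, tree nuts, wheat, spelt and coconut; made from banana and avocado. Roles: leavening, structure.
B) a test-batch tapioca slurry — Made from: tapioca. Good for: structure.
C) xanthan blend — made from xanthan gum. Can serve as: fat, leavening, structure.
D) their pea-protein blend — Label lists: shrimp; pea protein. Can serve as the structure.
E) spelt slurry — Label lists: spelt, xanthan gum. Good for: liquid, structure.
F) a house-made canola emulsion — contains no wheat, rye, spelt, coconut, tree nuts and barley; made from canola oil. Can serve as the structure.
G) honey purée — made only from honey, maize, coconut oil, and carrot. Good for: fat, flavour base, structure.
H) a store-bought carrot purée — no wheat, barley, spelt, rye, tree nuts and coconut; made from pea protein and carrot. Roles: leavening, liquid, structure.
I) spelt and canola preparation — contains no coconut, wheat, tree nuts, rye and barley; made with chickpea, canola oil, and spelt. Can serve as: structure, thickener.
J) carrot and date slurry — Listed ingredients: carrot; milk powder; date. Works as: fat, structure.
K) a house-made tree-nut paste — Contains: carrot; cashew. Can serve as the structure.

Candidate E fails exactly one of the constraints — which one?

gluten-free

usable as a structure: satisfied
gluten-free: has spelt — fails
tree-nut-free: satisfied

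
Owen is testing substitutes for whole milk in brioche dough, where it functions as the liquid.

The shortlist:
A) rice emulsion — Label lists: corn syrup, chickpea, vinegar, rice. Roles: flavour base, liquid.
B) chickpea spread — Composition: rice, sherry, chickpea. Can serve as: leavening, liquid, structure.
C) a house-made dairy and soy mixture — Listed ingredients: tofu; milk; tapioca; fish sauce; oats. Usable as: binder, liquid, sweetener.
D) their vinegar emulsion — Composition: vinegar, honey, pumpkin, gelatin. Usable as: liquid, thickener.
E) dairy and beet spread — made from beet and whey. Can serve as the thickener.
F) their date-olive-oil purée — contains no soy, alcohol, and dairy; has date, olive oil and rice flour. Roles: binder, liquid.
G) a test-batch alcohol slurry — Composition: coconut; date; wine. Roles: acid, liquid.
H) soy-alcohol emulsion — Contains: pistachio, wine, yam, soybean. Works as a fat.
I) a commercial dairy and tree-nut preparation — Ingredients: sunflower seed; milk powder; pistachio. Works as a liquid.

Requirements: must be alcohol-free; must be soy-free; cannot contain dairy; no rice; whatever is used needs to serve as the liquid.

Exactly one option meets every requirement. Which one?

A: has rice, so not rice-free — out
B: has rice, so not rice-free; has sherry, so not alcohol-free — no
C: has tofu, so not soy-free; has milk, so not dairy-free — out
D: gelatin and honey etc. — none of it excluded — keep
E: not usable as a liquid; has whey, so not dairy-free — no
F: has rice flour, so not rice-free — reject
G: has wine, so not alcohol-free — reject
H: not usable as a liquid; has wine, so not alcohol-free (and 1 more) — out
I: has milk powder, so not dairy-free — reject

D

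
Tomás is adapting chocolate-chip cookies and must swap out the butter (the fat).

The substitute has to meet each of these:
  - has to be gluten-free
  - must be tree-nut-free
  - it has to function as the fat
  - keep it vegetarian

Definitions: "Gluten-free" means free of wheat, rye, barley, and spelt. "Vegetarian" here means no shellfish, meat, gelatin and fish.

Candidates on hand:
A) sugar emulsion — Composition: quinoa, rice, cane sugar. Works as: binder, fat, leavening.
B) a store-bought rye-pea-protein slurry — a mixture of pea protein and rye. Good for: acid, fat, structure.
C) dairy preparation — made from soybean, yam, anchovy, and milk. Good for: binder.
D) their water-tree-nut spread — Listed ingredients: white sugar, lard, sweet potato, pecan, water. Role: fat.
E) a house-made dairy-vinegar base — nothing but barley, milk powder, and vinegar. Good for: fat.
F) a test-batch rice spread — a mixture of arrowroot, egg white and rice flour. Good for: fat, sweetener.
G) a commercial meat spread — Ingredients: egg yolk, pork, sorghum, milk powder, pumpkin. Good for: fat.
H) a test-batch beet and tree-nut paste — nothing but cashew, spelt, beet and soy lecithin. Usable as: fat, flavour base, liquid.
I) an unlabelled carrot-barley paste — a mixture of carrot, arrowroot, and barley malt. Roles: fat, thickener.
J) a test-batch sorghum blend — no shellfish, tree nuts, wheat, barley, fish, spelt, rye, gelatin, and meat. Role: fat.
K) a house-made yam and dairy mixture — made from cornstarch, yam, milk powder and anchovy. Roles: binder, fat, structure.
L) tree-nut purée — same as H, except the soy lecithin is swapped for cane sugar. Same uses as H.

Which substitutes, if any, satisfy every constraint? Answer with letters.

A, F, J

A: all constraints satisfied — OK
B: has rye, so not gluten-free — out
C: not usable as a fat; has anchovy, so not vegetarian — no
D: has lard, so not vegetarian; has pecan, so not tree-nut-free — out
E: has barley, so not gluten-free — reject
F: works as a fat, vegetarian, no tree nuts — valid
G: has pork, so not vegetarian — out
H: has spelt, so not gluten-free; has cashew, so not tree-nut-free — no
I: has barley malt, so not gluten-free — no
J: works as a fat, no tree nuts, vegetarian — valid
K: has anchovy, so not vegetarian — reject
L: has spelt, so not gluten-free; has cashew, so not tree-nut-free — out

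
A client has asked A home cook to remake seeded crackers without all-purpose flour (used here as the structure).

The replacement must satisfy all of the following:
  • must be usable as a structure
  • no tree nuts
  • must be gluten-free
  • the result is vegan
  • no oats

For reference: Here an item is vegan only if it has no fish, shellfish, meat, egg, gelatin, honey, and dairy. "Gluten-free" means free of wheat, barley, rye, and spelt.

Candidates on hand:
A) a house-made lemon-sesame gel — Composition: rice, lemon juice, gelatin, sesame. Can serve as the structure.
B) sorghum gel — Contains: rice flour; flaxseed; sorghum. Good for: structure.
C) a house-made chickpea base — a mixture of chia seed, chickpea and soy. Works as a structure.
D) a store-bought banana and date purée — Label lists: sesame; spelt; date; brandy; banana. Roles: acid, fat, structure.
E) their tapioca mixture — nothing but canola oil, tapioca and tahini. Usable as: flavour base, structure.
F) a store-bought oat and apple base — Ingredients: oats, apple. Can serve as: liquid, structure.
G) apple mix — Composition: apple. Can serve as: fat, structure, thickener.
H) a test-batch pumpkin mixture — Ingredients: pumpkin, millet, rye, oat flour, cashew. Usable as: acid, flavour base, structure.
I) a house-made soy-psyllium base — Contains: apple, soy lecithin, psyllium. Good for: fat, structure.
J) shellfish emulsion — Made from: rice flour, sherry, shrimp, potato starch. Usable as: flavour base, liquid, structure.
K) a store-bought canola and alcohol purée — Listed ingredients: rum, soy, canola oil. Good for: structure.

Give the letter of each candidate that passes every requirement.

A: has gelatin, so not vegan — reject
B: only rice flour, flaxseed and sorghum; none excluded — OK
C: vegan, no oats — OK
D: has spelt, so not gluten-free — reject
E: nothing on the exclusion list — valid
F: has oats, so not oat-free — out
G: only apple; none excluded — valid
H: has rye, so not gluten-free; has oat flour, so not oat-free (and 1 more) — reject
I: works as a structure, gluten-free, vegan — keep
J: has shrimp, so not vegan — reject
K: works as a structure, no oats, vegan — keep

B, C, E, G, I, K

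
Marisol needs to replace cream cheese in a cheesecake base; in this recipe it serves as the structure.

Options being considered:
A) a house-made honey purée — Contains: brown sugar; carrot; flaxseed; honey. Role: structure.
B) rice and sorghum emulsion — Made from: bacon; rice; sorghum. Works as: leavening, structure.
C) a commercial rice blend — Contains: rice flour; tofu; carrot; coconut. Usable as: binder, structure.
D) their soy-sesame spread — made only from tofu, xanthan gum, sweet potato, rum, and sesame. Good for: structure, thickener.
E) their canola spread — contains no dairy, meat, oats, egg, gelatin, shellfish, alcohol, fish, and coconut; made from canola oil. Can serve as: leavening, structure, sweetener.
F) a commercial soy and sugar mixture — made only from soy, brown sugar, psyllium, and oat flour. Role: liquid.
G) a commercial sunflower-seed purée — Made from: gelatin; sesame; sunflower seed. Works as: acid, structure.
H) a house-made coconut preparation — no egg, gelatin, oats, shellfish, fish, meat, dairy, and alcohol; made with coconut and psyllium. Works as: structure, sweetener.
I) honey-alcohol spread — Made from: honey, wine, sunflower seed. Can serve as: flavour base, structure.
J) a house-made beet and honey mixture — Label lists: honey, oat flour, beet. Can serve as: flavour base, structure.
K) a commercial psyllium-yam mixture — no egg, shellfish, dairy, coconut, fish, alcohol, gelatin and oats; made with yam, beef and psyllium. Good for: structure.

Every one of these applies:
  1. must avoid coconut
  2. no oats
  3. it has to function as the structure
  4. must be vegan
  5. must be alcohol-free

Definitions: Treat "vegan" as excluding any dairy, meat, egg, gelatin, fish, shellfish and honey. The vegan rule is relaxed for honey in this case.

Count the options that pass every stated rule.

2

A: honey is permitted under the vegan carve-out; nothing else excluded — valid
B: has bacon, so not vegan — no
C: has coconut, so not coconut-free — reject
D: has rum, so not alcohol-free — out
E: no alcohol, vegan — keep
F: not usable as a structure; has oat flour, so not oat-free — out
G: has gelatin, so not vegan — no
H: has coconut, so not coconut-free — no
I: has wine, so not alcohol-free — out
J: has oat flour, so not oat-free — reject
K: has beef, so not vegan — reject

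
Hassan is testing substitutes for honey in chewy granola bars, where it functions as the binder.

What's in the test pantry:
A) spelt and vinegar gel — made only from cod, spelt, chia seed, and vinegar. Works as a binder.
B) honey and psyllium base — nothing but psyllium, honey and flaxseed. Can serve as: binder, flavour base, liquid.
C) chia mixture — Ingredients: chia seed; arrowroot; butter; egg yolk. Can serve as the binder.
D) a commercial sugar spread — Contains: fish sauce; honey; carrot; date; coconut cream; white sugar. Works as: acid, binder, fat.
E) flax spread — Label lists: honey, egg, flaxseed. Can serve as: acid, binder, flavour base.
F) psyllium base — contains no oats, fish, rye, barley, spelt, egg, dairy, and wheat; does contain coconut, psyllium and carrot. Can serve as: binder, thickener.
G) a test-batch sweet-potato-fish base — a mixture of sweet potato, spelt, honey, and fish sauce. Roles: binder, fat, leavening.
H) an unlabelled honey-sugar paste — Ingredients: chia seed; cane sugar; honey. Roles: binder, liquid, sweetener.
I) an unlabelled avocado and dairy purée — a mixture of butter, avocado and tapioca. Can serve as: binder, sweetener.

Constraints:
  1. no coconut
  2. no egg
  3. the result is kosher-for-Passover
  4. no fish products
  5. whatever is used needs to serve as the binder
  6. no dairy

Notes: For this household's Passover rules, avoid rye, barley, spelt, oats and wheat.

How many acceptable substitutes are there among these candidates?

A: has spelt, so not kosher-for-Passover; has cod, so not fish-free — reject
B: no coconut, no egg — OK
C: has butter, so not dairy-free; has egg yolk, so not egg-free — reject
D: has fish sauce, so not fish-free; has coconut cream, so not coconut-free — no
E: has egg, so not egg-free — no
F: has coconut, so not coconut-free — out
G: has spelt, so not kosher-for-Passover; has fish sauce, so not fish-free — reject
H: works as a binder, no coconut, no dairy — keep
I: has butter, so not dairy-free — reject

2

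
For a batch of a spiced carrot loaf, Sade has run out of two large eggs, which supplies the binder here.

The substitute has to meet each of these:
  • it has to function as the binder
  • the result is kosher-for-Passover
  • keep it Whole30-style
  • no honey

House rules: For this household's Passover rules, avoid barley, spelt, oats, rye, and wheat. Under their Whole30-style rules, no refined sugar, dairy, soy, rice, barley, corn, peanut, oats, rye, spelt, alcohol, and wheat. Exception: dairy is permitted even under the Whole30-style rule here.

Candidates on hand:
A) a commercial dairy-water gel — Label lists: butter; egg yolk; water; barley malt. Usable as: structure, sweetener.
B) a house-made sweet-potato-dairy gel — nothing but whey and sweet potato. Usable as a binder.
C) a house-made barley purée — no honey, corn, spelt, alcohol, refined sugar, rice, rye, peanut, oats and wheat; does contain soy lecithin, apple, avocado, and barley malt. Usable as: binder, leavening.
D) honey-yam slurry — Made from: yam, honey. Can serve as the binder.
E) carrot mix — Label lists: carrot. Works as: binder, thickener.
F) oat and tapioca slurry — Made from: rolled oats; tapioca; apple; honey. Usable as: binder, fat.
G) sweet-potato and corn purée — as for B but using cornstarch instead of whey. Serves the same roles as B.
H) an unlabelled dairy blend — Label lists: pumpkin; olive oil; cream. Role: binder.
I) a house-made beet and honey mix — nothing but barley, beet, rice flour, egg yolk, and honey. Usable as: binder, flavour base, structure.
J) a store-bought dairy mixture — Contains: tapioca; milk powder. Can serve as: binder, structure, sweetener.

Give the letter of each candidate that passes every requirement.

B, E, H, J

A: not usable as a binder; has barley malt, so not kosher-for-Passover (and 1 more) — out
B: dairy is permitted under the Whole30-style carve-out; nothing else excluded — OK
C: has barley malt, so not kosher-for-Passover; has barley malt, so not Whole30-style — reject
D: has honey, so not honey-free — reject
E: nothing on the exclusion list — OK
F: has rolled oats, so not kosher-for-Passover; has rolled oats, so not Whole30-style (and 1 more) — reject
G: has cornstarch, so not Whole30-style — out
H: dairy is permitted under the Whole30-style carve-out; nothing else excluded — OK
I: has barley, so not kosher-for-Passover; has barley, so not Whole30-style (and 1 more) — no
J: dairy is permitted under the Whole30-style carve-out; nothing else excluded — OK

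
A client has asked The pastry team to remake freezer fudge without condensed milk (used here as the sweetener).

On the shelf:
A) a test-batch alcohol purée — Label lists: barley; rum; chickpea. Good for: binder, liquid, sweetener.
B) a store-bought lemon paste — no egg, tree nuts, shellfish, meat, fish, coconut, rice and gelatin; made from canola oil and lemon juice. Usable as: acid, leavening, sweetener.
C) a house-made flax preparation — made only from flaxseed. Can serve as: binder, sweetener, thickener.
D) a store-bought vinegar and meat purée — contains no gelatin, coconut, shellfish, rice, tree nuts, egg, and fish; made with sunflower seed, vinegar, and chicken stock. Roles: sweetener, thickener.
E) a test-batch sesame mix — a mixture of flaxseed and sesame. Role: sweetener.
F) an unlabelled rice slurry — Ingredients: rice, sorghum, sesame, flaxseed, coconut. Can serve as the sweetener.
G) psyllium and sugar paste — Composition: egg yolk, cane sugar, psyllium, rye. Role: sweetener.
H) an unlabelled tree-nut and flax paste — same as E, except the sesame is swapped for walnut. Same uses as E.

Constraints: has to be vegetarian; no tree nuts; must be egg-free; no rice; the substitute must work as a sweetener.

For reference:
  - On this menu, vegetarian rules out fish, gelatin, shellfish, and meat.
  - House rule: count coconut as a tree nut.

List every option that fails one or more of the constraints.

A: all constraints satisfied — keep
B: works as a sweetener, tree-nut-free, no rice — keep
C: no egg, vegetarian — valid
D: has chicken stock, so not vegetarian — no
E: nothing on the exclusion list — OK
F: has rice, so not rice-free; has coconut, so not tree-nut-free — out
G: has egg yolk, so not egg-free — reject
H: has walnut, so not tree-nut-free — no

D, F, G, H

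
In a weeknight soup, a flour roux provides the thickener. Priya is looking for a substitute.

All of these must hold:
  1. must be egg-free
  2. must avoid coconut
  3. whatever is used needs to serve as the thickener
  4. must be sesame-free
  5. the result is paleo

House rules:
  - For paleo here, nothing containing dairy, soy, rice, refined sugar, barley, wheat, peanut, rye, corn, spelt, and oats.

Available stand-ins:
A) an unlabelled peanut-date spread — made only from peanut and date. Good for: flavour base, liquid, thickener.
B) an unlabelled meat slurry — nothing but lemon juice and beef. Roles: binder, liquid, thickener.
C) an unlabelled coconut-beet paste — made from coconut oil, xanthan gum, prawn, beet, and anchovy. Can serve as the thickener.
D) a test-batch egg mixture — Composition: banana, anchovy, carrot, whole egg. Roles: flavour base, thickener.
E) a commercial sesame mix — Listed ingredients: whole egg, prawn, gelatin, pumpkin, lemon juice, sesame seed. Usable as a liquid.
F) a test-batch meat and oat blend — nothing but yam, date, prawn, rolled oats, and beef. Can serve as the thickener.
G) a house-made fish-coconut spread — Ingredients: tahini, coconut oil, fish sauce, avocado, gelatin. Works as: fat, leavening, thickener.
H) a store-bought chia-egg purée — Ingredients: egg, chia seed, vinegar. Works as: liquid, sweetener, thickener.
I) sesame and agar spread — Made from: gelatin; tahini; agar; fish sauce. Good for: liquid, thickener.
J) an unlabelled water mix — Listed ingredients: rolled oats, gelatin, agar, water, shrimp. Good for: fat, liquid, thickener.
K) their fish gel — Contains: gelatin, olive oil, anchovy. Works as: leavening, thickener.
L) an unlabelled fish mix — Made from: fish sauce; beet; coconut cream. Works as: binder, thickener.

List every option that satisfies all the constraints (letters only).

B, K

A: has peanut, so not paleo — no
B: only beef and lemon juice; none excluded — OK
C: has coconut oil, so not coconut-free — no
D: has whole egg, so not egg-free — out
E: not usable as a thickener; has whole egg, so not egg-free (and 1 more) — no
F: has rolled oats, so not paleo — reject
G: has coconut oil, so not coconut-free; has tahini, so not sesame-free — no
H: has egg, so not egg-free — out
I: has tahini, so not sesame-free — out
J: has rolled oats, so not paleo — out
K: only anchovy, gelatin and olive oil; none excluded — valid
L: has coconut cream, so not coconut-free — no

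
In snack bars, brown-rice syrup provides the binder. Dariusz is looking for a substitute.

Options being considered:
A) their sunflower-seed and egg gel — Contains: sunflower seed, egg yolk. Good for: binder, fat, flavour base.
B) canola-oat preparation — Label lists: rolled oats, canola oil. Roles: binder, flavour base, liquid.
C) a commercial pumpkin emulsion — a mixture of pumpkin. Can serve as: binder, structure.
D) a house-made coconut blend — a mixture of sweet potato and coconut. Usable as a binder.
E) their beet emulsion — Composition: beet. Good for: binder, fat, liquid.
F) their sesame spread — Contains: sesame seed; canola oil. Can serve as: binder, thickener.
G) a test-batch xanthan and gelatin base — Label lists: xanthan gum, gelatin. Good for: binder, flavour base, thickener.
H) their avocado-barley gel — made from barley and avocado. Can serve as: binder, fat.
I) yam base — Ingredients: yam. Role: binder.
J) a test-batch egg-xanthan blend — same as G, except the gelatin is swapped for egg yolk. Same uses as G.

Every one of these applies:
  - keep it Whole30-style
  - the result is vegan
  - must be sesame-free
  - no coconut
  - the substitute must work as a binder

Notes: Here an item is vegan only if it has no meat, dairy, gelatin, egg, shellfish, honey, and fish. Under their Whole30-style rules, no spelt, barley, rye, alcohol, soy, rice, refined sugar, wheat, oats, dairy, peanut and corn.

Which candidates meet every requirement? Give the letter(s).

C, E, I

A: has egg yolk, so not vegan — no
B: has rolled oats, so not Whole30-style — out
C: only pumpkin; none excluded — OK
D: has coconut, so not coconut-free — no
E: every rule checks out — OK
F: has sesame seed, so not sesame-free — reject
G: has gelatin, so not vegan — no
H: has barley, so not Whole30-style — no
I: no sesame, no coconut — OK
J: has egg yolk, so not vegan — reject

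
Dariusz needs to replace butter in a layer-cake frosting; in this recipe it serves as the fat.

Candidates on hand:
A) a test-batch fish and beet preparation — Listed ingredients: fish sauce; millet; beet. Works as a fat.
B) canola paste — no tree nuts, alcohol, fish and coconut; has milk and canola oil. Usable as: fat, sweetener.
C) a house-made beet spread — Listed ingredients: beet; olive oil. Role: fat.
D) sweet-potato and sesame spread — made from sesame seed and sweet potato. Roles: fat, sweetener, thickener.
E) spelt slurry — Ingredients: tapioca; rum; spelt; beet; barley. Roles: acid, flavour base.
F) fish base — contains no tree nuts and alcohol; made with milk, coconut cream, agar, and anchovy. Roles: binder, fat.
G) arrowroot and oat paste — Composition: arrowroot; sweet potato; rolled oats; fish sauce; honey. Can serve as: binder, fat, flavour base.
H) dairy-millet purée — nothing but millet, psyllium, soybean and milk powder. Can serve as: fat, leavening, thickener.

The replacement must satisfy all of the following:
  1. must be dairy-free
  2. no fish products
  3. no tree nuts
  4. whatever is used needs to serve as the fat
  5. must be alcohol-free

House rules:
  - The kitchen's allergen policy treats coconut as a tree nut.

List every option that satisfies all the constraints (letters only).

C, D

A: has fish sauce, so not fish-free — no
B: has milk, so not dairy-free — no
C: no dairy, no alcohol — keep
D: only sesame seed and sweet potato; none excluded — valid
E: not usable as a fat; has rum, so not alcohol-free — no
F: has anchovy, so not fish-free; has milk, so not dairy-free (and 1 more) — reject
G: has fish sauce, so not fish-free — no
H: has milk powder, so not dairy-free — reject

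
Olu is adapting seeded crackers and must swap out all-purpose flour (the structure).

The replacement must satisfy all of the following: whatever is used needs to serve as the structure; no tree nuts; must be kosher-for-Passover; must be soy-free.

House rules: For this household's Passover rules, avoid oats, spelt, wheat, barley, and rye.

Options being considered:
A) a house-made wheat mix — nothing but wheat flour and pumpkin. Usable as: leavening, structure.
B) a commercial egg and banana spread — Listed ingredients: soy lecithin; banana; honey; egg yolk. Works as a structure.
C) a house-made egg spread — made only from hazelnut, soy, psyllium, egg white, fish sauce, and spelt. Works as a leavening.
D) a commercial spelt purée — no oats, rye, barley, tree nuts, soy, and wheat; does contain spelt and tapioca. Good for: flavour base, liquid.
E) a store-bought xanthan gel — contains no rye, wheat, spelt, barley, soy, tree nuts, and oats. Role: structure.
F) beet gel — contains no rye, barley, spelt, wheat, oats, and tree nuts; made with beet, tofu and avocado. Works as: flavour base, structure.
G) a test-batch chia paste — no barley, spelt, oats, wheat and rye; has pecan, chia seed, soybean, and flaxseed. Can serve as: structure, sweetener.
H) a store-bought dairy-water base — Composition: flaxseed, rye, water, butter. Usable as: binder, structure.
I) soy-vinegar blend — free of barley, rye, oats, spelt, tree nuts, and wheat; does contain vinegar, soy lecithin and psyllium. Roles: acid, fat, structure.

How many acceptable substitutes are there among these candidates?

1

A: has wheat flour, so not kosher-for-Passover — no
B: has soy lecithin, so not soy-free — reject
C: not usable as a structure; has spelt, so not kosher-for-Passover (and 2 more) — reject
D: not usable as a structure; has spelt, so not kosher-for-Passover — reject
E: works as a structure, kosher-for-Passover, no soy — OK
F: has tofu, so not soy-free — reject
G: has soybean, so not soy-free; has pecan, so not tree-nut-free — out
H: has rye, so not kosher-for-Passover — no
I: has soy lecithin, so not soy-free — reject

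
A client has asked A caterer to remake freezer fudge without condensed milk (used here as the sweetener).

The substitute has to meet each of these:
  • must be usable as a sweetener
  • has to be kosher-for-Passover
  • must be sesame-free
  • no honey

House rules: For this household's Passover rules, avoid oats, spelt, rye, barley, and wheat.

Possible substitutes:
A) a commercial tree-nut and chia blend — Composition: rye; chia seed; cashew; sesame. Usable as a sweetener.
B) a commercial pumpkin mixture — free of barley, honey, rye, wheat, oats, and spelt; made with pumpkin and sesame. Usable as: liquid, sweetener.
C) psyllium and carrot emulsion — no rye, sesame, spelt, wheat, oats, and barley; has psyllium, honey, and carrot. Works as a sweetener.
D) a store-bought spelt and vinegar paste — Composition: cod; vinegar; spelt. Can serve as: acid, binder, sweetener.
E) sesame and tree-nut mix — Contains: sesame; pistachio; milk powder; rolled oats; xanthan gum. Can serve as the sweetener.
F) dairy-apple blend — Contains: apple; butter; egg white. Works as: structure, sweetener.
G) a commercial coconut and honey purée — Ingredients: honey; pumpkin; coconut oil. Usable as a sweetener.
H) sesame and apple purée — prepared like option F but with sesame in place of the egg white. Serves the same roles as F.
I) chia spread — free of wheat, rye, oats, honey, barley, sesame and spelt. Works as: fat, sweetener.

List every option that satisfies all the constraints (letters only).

A: has rye, so not kosher-for-Passover; has sesame, so not sesame-free — reject
B: has sesame, so not sesame-free — no
C: has honey, so not honey-free — no
D: has spelt, so not kosher-for-Passover — reject
E: has rolled oats, so not kosher-for-Passover; has sesame, so not sesame-free — no
F: works as a sweetener, no sesame, kosher-for-Passover — valid
G: has honey, so not honey-free — no
H: has sesame, so not sesame-free — out
I: works as a sweetener, no honey, no sesame — OK

F, I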